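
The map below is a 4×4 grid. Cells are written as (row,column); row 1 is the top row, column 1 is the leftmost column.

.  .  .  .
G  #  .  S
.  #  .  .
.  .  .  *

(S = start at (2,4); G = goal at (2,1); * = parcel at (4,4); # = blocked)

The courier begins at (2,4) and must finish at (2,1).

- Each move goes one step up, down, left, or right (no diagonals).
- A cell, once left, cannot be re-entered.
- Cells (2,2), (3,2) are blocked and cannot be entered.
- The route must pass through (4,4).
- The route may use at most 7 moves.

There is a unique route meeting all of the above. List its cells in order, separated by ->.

(2,4) -> (3,4) -> (4,4) -> (4,3) -> (4,2) -> (4,1) -> (3,1) -> (2,1)

The 7-move cap with required stops at (4,4) leaves no slack for detours.
Route from (2,4): 2× down (reaching (4,4)), 3× left (reaching (4,1)), 2× up (reaching (2,1)) — 7 moves in all.
Check: all required cells visited; 7 ≤ 7 moves.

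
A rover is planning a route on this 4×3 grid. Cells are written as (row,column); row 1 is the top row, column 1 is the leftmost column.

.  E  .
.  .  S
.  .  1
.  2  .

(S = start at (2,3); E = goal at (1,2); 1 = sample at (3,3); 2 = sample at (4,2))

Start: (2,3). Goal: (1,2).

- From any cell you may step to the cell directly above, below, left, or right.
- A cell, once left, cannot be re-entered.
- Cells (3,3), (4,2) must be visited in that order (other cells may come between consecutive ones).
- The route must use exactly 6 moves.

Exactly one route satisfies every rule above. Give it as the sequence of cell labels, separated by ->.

(2,3) -> (3,3) -> (4,3) -> (4,2) -> (3,2) -> (2,2) -> (1,2)

The waypoints must appear in the order (3,3), (4,2), with no cell reused.
Route from (2,3): down 2 to (4,3), left 1 to (4,2), up 3 to (1,2) — 6 moves in all.
Check: order respected (1 at step 1, 2 at step 3); 6 moves as required.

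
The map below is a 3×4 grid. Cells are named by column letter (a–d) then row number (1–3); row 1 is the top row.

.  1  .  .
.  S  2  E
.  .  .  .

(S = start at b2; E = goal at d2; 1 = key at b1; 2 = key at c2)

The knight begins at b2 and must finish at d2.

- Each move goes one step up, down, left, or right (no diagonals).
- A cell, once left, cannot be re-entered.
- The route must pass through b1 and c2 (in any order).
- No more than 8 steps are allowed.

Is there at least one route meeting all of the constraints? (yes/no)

yes

One route that works: b2 → b1 → c1 → c2 → d2.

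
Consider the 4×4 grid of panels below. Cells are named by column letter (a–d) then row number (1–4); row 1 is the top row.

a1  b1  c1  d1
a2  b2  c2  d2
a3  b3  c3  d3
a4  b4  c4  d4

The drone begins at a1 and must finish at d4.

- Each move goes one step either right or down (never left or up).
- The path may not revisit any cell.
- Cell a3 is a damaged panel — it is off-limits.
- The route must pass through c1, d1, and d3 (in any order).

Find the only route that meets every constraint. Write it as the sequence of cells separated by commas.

a1, b1, c1, d1, d2, d3, d4

Moves only go right or down, so the column and row indices never decrease.
Route from a1: 3× right (reaching d1), 3× down (reaching d4) — 6 moves in all.
Check: all required cells visited.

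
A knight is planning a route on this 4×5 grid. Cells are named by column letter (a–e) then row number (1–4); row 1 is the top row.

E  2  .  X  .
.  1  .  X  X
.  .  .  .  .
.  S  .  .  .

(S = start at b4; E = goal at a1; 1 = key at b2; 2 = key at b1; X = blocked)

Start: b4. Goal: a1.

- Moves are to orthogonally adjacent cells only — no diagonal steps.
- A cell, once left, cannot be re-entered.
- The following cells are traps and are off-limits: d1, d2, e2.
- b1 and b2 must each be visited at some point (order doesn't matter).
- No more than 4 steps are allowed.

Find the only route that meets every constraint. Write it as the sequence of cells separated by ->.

b4 -> b3 -> b2 -> b1 -> a1

Any route must reach b1 and b2 and still end at a1 within 4 moves, so the order of the required stops is forced.
Route from b4: 3× up (reaching b1), left to a1 — 4 moves in all.
Check: all required cells visited; 4 ≤ 4 moves.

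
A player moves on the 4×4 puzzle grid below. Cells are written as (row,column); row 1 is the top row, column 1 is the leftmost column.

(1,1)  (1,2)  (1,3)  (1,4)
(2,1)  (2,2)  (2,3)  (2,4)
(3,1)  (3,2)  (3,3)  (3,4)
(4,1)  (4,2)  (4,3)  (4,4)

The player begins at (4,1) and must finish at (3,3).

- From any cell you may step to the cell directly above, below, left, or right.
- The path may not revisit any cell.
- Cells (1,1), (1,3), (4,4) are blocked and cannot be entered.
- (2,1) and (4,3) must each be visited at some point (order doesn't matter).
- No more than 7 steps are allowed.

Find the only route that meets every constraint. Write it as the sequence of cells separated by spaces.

(4,1) (3,1) (2,1) (2,2) (3,2) (4,2) (4,3) (3,3)

Any route must reach (2,1) and (4,3) and still end at (3,3) within 7 moves, so the order of the required stops is forced.
Route from (4,1): up 2 to (2,1), right 1 to (2,2), down 2 to (4,2), right 1 to (4,3), up 1 to (3,3) — 7 moves in all.
Check: all required cells visited; 7 ≤ 7 moves.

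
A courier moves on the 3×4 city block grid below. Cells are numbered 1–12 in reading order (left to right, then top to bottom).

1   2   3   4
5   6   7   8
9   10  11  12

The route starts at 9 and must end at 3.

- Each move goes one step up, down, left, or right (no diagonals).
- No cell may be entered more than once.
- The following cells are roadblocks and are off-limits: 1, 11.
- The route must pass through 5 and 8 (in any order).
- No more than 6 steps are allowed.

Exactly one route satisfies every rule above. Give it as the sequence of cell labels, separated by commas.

The budget equals the shortest possible length, so every move has to be on a shortest route through the required cells.
Route from 9: up 1 to 5, right 3 to 8, up 1 to 4, left 1 to 3 — 6 moves in all.
Check: all required cells visited; 6 ≤ 6 moves.

9, 5, 6, 7, 8, 4, 3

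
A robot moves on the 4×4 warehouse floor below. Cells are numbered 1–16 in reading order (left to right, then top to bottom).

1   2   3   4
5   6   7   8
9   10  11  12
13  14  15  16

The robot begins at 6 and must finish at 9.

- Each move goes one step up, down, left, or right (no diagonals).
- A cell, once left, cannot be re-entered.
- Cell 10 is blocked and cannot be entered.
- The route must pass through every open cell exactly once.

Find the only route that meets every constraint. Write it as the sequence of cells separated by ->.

6 -> 5 -> 1 -> 2 -> 3 -> 4 -> 8 -> 7 -> 11 -> 12 -> 16 -> 15 -> 14 -> 13 -> 9

Need to visit all 15 open cells exactly once, starting at 6 and ending at 9.
Cell 1 has only two open neighbours (5 and 2), so the path must pass straight through it: one of those is the cell it's entered from and the other is where it exits.
Route from 6: left 1 to 5, up 1 to 1, right 3 to 4, down 1 to 8, left 1 to 7, down 1 to 11, right 1 to 12, down 1 to 16, left 3 to 13, up 1 to 9 — 14 moves in all.
Check: all 15 open cells covered.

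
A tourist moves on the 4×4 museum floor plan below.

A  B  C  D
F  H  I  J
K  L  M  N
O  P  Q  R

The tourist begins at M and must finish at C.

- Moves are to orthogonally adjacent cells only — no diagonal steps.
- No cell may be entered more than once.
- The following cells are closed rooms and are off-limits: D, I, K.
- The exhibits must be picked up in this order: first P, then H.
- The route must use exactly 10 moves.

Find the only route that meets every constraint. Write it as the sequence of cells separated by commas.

The waypoints must appear in the order P, H, with no cell reused.
Route from M: right to N, down to R, 2× left (reaching P), 2× up (reaching H), left to F, up to A, 2× right (reaching C) — 10 moves in all.
Check: order respected (P at step 4, H at step 6); 10 moves as required.

M, N, R, Q, P, L, H, F, A, B, C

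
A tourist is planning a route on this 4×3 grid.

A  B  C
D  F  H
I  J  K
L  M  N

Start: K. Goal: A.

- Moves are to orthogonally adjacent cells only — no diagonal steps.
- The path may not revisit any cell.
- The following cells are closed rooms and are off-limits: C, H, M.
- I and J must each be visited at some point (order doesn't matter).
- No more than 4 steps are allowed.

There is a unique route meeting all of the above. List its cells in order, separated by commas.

K, J, I, D, A

Any route must reach I and J and still end at A within 4 moves, so the order of the required stops is forced.
Route from K: left 2 to I, up 2 to A — 4 moves in all.
Check: all required cells visited; 4 ≤ 4 moves.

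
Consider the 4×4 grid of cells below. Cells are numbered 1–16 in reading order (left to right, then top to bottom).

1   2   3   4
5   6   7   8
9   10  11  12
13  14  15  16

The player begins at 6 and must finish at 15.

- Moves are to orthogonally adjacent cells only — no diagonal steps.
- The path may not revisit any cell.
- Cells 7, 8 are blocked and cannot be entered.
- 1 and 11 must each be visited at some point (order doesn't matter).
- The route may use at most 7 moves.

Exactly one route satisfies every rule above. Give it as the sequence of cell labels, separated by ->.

Any route must reach 1 and 11 and still end at 15 within 7 moves, so the order of the required stops is forced.
Route from 6: up to 2, left to 1, 2× down (reaching 9), 2× right (reaching 11), down to 15 — 7 moves in all.
Check: all required cells visited; 7 ≤ 7 moves.

6 -> 2 -> 1 -> 5 -> 9 -> 10 -> 11 -> 15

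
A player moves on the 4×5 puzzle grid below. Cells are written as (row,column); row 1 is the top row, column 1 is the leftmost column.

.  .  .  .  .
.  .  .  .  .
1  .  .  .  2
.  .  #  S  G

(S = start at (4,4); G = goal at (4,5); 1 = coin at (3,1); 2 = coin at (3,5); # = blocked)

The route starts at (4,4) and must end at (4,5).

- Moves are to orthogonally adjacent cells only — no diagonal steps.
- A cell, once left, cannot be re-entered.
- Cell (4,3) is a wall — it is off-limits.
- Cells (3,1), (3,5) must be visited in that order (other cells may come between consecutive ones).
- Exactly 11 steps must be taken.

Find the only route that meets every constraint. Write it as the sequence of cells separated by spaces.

The waypoints must appear in the order (3,1), (3,5), with no cell reused.
Route from (4,4): up to (3,4), 3× left (reaching (3,1)), up to (2,1), 4× right (reaching (2,5)), 2× down (reaching (4,5)) — 11 moves in all.
Check: order respected (1 at step 4, 2 at step 10); 11 moves as required.

(4,4) (3,4) (3,3) (3,2) (3,1) (2,1) (2,2) (2,3) (2,4) (2,5) (3,5) (4,5)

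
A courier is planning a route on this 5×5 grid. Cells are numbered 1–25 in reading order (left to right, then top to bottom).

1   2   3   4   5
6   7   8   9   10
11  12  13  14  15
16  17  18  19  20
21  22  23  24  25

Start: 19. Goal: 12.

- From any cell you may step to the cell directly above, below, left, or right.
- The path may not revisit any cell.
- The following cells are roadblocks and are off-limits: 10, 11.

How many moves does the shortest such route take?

3

The Manhattan distance from 19 to 12 is |4−3| + |4−2| = 3, so at least 3 moves are needed.
A route of 3 moves achieves this: 19 → 14 → 13 → 12.
Since 3 matches the lower bound, it is optimal.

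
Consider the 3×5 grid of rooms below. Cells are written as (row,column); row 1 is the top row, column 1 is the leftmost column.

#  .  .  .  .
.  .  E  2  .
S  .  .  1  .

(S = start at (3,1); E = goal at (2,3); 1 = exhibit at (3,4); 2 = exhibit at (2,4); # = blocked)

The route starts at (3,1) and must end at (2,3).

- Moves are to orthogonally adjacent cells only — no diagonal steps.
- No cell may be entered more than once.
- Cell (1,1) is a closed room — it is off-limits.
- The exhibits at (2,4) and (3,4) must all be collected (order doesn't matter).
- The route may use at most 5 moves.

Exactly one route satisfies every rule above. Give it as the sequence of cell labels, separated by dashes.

(3,1) - (3,2) - (3,3) - (3,4) - (2,4) - (2,3)

The budget equals the shortest possible length, so every move has to be on a shortest route through the required cells.
Route from (3,1): right 3 to (3,4), up 1 to (2,4), left 1 to (2,3) — 5 moves in all.
Check: all required cells visited; 5 ≤ 5 moves.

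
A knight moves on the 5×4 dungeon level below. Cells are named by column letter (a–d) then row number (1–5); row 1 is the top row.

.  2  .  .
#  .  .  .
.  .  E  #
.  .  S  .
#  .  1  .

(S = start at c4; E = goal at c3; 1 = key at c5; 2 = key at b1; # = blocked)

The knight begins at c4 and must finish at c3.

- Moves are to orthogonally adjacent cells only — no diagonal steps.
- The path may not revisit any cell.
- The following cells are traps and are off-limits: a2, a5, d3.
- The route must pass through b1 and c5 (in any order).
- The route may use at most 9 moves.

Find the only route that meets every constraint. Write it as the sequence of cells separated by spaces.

c4 c5 b5 b4 b3 b2 b1 c1 c2 c3

The budget equals the shortest possible length, so every move has to be on a shortest route through the required cells.
Route from c4: down to c5, left to b5, 4× up (reaching b1), right to c1, 2× down (reaching c3) — 9 moves in all.
Check: all required cells visited; 9 ≤ 9 moves.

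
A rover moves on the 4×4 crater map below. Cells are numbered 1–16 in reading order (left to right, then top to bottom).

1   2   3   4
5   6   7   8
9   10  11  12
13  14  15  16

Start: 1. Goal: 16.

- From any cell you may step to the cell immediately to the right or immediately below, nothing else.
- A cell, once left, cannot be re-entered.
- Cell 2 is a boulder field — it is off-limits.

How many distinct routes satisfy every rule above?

10

A right/down-only route from 1 to 16 makes exactly 3 down-moves and 3 right-moves in some order.
With no other constraints that would be C(6,3) = 20 routes.
Subtract routes through each blocked cell (inclusion–exclusion for overlaps): − through 2: 10 → 10.
That gives 10 routes.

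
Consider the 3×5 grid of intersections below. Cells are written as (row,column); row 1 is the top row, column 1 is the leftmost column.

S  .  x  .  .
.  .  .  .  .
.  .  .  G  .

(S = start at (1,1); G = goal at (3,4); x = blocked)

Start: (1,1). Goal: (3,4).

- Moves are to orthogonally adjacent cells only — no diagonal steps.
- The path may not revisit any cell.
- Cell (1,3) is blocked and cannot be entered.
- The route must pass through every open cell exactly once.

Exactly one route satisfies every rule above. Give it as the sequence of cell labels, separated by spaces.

Need to visit all 14 open cells exactly once, starting at (1,1) and ending at (3,4).
Cell (3,1) has only two open neighbours ((2,1) and (3,2)), so the path must pass straight through it: one of those is the cell it's entered from and the other is where it exits.
Route from (1,1): right 1 to (1,2), down 1 to (2,2), left 1 to (2,1), down 1 to (3,1), right 2 to (3,3), up 1 to (2,3), right 1 to (2,4), up 1 to (1,4), right 1 to (1,5), down 2 to (3,5), left 1 to (3,4) — 13 moves in all.
Check: all 14 open cells covered.

(1,1) (1,2) (2,2) (2,1) (3,1) (3,2) (3,3) (2,3) (2,4) (1,4) (1,5) (2,5) (3,5) (3,4)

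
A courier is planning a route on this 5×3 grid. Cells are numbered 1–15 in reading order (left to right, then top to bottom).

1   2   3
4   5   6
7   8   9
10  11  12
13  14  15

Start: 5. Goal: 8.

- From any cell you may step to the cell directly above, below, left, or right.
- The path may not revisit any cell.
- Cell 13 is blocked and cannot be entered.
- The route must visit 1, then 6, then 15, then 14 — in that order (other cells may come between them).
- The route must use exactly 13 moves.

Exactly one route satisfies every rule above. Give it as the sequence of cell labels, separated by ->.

The waypoints must appear in the order 1, 6, 15, 14, with no cell reused.
Route from 5: left to 4, up to 1, 2× right (reaching 3), 4× down (reaching 15), left to 14, up to 11, left to 10, up to 7, right to 8 — 13 moves in all.
Check: order respected (1 at step 2, 6 at step 5, 15 at step 8, 14 at step 9); 13 moves as required.

5 -> 4 -> 1 -> 2 -> 3 -> 6 -> 9 -> 12 -> 15 -> 14 -> 11 -> 10 -> 7 -> 8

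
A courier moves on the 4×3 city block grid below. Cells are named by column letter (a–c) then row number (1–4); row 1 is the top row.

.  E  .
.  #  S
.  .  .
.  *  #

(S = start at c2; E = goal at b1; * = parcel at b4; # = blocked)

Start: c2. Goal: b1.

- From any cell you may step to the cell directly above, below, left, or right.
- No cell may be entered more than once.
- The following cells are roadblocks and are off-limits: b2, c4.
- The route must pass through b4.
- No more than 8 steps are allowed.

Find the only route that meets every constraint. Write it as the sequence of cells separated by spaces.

c2 c3 b3 b4 a4 a3 a2 a1 b1

The budget equals the shortest possible length, so every move has to be on a shortest route through the required cells.
Route from c2: down to c3, left to b3, down to b4, left to a4, 3× up (reaching a1), right to b1 — 8 moves in all.
Check: all required cells visited; 8 ≤ 8 moves.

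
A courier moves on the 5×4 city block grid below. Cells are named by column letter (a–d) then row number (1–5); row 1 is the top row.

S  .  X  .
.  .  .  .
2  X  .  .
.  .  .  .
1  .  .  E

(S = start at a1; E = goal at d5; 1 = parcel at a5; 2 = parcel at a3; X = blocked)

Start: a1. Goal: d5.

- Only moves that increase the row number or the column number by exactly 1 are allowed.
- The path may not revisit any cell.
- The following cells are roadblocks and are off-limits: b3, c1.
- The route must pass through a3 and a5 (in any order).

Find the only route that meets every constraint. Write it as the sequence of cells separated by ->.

a1 -> a2 -> a3 -> a4 -> a5 -> b5 -> c5 -> d5

Moves only go right or down, so the column and row indices never decrease.
Route from a1: down 4 to a5, right 3 to d5 — 7 moves in all.
Check: all required cells visited.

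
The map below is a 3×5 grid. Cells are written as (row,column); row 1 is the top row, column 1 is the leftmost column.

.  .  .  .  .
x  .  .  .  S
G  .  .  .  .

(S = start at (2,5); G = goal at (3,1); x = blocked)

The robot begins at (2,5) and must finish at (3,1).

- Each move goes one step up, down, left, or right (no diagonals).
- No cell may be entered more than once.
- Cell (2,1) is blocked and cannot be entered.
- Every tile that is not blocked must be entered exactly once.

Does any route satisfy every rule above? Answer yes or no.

Cell (1,1) has only one open neighbour but is neither the start nor the goal, so a Hamiltonian route would have to both enter and leave it through the same neighbour — impossible without revisiting.

no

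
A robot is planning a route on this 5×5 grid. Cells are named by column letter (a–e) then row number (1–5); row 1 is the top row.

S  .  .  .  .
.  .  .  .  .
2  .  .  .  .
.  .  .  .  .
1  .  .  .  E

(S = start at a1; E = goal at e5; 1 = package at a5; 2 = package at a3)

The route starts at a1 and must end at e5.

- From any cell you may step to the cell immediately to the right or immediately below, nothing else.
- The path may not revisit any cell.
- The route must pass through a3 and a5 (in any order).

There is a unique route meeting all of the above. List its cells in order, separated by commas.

Moves only go right or down, so the column and row indices never decrease.
Route from a1: down 4 to a5, right 4 to e5 — 8 moves in all.
Check: all required cells visited.

a1, a2, a3, a4, a5, b5, c5, d5, e5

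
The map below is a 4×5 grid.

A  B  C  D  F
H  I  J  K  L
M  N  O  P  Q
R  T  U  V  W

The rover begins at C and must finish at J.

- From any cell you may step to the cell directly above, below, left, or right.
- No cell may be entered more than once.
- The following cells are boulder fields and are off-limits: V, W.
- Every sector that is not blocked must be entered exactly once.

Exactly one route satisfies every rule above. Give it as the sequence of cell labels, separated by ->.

Need to visit all 18 open cells exactly once, starting at C and ending at J.
Cell Q has only two open neighbours (L and P), so the path must pass straight through it: one of those is the cell it's entered from and the other is where it exits.
Route from C: left 2 to A, down 1 to H, right 1 to I, down 1 to N, left 1 to M, down 1 to R, right 2 to U, up 1 to O, right 2 to Q, up 2 to F, left 1 to D, down 1 to K, left 1 to J — 17 moves in all.
Check: all 18 open cells covered.

C -> B -> A -> H -> I -> N -> M -> R -> T -> U -> O -> P -> Q -> L -> F -> D -> K -> J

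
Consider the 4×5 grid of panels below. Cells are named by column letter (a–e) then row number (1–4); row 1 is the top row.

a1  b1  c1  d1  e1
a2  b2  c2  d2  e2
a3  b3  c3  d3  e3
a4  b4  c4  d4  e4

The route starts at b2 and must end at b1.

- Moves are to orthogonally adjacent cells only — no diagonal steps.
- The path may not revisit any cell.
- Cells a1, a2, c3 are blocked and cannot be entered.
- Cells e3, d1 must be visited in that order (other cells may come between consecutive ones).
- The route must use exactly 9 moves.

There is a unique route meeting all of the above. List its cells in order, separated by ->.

b2 -> c2 -> d2 -> d3 -> e3 -> e2 -> e1 -> d1 -> c1 -> b1

The waypoints must appear in the order e3, d1, with no cell reused.
Route from b2: right 2 to d2, down 1 to d3, right 1 to e3, up 2 to e1, left 3 to b1 — 9 moves in all.
Check: order respected (e3 at step 4, d1 at step 7); 9 moves as required.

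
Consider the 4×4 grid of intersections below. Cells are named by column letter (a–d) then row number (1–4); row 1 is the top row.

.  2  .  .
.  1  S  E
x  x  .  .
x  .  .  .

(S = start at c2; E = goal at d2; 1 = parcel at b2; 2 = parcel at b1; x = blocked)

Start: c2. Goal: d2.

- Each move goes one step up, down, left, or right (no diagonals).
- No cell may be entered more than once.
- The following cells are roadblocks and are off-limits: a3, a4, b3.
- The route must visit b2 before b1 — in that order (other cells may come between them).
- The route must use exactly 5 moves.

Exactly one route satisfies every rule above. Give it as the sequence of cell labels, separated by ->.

The waypoints must appear in the order b2, b1, with no cell reused.
Route from c2: left to b2, up to b1, 2× right (reaching d1), down to d2 — 5 moves in all.
Check: order respected (1 at step 1, 2 at step 2); 5 moves as required.

c2 -> b2 -> b1 -> c1 -> d1 -> d2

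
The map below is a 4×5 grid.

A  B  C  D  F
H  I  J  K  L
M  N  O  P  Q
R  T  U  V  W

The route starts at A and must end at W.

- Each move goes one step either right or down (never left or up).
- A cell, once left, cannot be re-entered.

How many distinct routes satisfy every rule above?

A right/down-only route from A to W makes exactly 3 down-moves and 4 right-moves in some order.
With no other constraints that would be C(7,3) = 35 routes.
That gives 35 routes.

35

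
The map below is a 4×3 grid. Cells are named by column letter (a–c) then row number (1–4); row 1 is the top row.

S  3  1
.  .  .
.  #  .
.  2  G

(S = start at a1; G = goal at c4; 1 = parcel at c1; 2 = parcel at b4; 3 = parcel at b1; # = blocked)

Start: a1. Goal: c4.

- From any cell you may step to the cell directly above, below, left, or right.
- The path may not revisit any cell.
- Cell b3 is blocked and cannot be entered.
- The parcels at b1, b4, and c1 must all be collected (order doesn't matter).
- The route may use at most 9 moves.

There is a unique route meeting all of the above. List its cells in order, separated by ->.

a1 -> b1 -> c1 -> c2 -> b2 -> a2 -> a3 -> a4 -> b4 -> c4

The 9-move cap with required stops at b1, b4, c1 leaves no slack for detours.
Route from a1: right 2 to c1, down 1 to c2, left 2 to a2, down 2 to a4, right 2 to c4 — 9 moves in all.
Check: all required cells visited; 9 ≤ 9 moves.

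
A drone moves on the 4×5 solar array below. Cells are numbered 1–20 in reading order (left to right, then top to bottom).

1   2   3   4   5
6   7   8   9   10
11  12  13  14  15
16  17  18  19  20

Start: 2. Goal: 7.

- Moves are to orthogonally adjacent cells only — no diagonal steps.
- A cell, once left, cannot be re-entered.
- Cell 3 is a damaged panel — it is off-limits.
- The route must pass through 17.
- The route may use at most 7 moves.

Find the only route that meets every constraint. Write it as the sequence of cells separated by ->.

The 7-move cap with required stops at 17 leaves no slack for detours.
Route from 2: left 1 to 1, down 3 to 16, right 1 to 17, up 2 to 7 — 7 moves in all.
Check: all required cells visited; 7 ≤ 7 moves.

2 -> 1 -> 6 -> 11 -> 16 -> 17 -> 12 -> 7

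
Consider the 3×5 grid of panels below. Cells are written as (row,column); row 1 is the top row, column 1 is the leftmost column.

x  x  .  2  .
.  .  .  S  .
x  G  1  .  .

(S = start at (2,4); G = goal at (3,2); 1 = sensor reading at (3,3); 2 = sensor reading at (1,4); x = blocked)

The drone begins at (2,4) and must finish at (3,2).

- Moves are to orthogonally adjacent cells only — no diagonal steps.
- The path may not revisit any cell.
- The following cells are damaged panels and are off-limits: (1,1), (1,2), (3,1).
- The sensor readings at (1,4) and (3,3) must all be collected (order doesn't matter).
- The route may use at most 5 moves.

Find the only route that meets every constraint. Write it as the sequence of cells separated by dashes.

The budget equals the shortest possible length, so every move has to be on a shortest route through the required cells.
Route from (2,4): up 1 to (1,4), left 1 to (1,3), down 2 to (3,3), left 1 to (3,2) — 5 moves in all.
Check: all required cells visited; 5 ≤ 5 moves.

(2,4) - (1,4) - (1,3) - (2,3) - (3,3) - (3,2)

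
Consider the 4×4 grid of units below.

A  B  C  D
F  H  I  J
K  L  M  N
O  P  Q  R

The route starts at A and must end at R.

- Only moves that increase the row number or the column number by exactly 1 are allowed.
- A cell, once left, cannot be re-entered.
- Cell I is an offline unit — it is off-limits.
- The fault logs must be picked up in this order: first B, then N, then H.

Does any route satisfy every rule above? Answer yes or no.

no

H lies above N, so going from N to H would need an upward move — but moves only go right/down, so N cannot be visited before H.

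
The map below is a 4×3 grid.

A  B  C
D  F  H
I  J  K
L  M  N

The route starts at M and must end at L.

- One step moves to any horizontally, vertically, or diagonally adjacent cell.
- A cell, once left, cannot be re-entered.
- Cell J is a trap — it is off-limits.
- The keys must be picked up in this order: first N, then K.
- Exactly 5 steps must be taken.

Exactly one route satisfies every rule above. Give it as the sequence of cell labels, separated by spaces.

M N K F I L

The waypoints must appear in the order N, K, with no cell reused.
Route from M: right 1 to N, up 1 to K, up-left 1 to F, down-left 1 to I, down 1 to L — 5 moves in all.
Check: order respected (N at step 1, K at step 2); 5 moves as required.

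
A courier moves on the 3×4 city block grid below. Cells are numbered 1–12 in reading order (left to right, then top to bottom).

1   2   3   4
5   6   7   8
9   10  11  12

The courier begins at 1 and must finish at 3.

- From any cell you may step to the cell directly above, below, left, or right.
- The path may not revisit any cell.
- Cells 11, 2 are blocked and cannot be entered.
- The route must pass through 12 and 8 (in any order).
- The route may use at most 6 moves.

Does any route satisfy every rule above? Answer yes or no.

12 must be visited but has only one open neighbour (8), and it is neither the start nor the goal — the route would have to enter and leave through 8, re-entering it.

no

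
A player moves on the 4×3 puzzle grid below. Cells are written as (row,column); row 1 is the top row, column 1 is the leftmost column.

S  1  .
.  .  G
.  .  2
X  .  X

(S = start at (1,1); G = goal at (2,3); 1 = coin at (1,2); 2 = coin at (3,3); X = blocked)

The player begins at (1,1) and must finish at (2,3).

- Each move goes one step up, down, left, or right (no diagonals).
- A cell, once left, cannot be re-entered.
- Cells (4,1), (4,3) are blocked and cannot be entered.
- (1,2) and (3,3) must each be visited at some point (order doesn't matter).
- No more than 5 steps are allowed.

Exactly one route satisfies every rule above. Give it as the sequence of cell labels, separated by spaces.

The 5-move cap with required stops at (1,2), (3,3) leaves no slack for detours.
Route from (1,1): right to (1,2), 2× down (reaching (3,2)), right to (3,3), up to (2,3) — 5 moves in all.
Check: all required cells visited; 5 ≤ 5 moves.

(1,1) (1,2) (2,2) (3,2) (3,3) (2,3)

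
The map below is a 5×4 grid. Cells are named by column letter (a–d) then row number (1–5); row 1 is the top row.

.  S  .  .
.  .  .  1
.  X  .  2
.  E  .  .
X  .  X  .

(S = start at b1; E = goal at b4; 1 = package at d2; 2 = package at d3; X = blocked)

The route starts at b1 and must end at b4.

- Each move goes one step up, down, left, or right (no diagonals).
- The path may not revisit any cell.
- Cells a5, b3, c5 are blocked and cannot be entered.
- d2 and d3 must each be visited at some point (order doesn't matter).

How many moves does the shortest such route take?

7

Any route passes through d2 and d3 in some order between b1 and b4. Summing Manhattan distances along each leg and taking the cheapest ordering (b1 → d2 → d3 → b4) gives a lower bound of 3 + 1 + 3 = 7 moves.
A route of 7 moves achieves this: b1 → b2 → c2 → d2 → d3 → d4 → c4 → b4.
Since 7 matches the lower bound, it is optimal.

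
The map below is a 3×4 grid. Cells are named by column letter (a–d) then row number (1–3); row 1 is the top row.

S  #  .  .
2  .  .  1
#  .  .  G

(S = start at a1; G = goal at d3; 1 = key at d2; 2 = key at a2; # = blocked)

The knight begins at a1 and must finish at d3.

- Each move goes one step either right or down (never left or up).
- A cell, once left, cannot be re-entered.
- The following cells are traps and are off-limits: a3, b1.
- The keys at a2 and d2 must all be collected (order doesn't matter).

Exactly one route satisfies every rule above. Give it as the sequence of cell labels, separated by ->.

Moves only go right or down, so the column and row indices never decrease.
Route from a1: down 1 to a2, right 3 to d2, down 1 to d3 — 5 moves in all.
Check: all required cells visited.

a1 -> a2 -> b2 -> c2 -> d2 -> d3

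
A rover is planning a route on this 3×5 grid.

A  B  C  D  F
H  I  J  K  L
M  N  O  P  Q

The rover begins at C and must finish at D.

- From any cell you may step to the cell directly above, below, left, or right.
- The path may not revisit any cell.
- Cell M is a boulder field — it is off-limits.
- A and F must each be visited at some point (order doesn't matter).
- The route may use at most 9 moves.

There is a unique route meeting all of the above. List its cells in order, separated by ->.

The budget equals the shortest possible length, so every move has to be on a shortest route through the required cells.
Route from C: left 2 to A, down 1 to H, right 4 to L, up 1 to F, left 1 to D — 9 moves in all.
Check: all required cells visited; 9 ≤ 9 moves.

C -> B -> A -> H -> I -> J -> K -> L -> F -> D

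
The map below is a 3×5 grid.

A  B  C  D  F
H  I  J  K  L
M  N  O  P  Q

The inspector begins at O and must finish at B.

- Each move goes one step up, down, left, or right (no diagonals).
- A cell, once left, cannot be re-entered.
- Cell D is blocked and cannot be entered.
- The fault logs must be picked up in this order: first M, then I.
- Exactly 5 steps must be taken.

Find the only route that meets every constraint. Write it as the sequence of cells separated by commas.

O, N, M, H, I, B

The waypoints must appear in the order M, I, with no cell reused.
Route from O: 2× left (reaching M), up to H, right to I, up to B — 5 moves in all.
Check: order respected (M at step 2, I at step 4); 5 moves as required.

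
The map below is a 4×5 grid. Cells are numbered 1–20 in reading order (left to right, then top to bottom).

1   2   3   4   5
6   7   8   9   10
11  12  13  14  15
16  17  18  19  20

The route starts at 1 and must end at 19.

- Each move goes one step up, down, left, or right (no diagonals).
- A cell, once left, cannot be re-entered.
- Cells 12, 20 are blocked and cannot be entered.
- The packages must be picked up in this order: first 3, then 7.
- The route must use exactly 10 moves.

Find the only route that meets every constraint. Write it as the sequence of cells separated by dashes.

1 - 2 - 3 - 8 - 7 - 6 - 11 - 16 - 17 - 18 - 19

The waypoints must appear in the order 3, 7, with no cell reused.
Route from 1: 2× right (reaching 3), down to 8, 2× left (reaching 6), 2× down (reaching 16), 3× right (reaching 19) — 10 moves in all.
Check: order respected (3 at step 2, 7 at step 4); 10 moves as required.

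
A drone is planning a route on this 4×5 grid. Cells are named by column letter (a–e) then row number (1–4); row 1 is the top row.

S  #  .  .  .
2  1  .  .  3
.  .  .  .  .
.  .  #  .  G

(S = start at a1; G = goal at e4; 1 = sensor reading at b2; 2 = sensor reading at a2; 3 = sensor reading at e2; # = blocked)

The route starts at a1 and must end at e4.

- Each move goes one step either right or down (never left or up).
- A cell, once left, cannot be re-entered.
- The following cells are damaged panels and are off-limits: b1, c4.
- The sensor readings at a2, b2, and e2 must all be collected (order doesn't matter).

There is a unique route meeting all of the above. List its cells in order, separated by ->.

a1 -> a2 -> b2 -> c2 -> d2 -> e2 -> e3 -> e4

Moves only go right or down, so the column and row indices never decrease.
Route from a1: down 1 to a2, right 4 to e2, down 2 to e4 — 7 moves in all.
Check: all required cells visited.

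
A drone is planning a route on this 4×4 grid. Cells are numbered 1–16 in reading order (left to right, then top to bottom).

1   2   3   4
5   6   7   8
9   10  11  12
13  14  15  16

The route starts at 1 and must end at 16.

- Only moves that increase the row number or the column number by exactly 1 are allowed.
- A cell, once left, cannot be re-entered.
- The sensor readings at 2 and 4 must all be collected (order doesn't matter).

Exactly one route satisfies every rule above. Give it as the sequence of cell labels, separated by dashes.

Moves only go right or down, so the column and row indices never decrease.
Route from 1: 3× right (reaching 4), 3× down (reaching 16) — 6 moves in all.
Check: all required cells visited.

1 - 2 - 3 - 4 - 8 - 12 - 16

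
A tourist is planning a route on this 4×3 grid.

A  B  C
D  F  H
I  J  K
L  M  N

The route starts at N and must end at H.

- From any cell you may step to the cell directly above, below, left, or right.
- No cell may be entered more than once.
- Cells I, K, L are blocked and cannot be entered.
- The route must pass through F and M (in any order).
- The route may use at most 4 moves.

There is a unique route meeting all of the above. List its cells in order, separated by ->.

N -> M -> J -> F -> H

Any route must reach F and M and still end at H within 4 moves, so the order of the required stops is forced.
Route from N: left 1 to M, up 2 to F, right 1 to H — 4 moves in all.
Check: all required cells visited; 4 ≤ 4 moves.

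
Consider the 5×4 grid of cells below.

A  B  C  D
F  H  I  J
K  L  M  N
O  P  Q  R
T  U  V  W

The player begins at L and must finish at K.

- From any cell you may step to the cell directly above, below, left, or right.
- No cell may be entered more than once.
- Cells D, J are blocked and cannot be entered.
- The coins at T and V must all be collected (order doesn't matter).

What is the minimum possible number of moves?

Any route passes through T and V in some order between L and K. Summing Manhattan distances along each leg and taking the cheapest ordering (L → V → T → K) gives a lower bound of 3 + 2 + 2 = 7 moves.
A route of 7 moves achieves this: L → P → Q → V → U → T → O → K.
Since 7 matches the lower bound, it is optimal.

7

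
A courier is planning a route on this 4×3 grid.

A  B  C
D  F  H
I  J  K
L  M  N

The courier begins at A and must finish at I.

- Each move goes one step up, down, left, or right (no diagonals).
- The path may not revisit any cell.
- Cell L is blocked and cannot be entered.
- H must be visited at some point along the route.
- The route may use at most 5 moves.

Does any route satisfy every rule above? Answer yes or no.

no

Even ignoring the no-revisit rule, getting from A to I via H needs at least 3 + 3 = 6 moves (Manhattan distance per leg), which exceeds the 5-move limit.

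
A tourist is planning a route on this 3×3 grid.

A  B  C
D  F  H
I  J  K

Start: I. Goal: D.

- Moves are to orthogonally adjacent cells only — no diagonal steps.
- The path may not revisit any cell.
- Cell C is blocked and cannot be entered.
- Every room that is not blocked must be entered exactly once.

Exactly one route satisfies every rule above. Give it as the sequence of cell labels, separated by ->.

I -> J -> K -> H -> F -> B -> A -> D

Need to visit all 8 open cells exactly once, starting at I and ending at D.
Cell B has only two open neighbours (F and A), so the path must pass straight through it: one of those is the cell it's entered from and the other is where it exits.
Route from I: 2× right (reaching K), up to H, left to F, up to B, left to A, down to D — 7 moves in all.
Check: all 8 open cells covered.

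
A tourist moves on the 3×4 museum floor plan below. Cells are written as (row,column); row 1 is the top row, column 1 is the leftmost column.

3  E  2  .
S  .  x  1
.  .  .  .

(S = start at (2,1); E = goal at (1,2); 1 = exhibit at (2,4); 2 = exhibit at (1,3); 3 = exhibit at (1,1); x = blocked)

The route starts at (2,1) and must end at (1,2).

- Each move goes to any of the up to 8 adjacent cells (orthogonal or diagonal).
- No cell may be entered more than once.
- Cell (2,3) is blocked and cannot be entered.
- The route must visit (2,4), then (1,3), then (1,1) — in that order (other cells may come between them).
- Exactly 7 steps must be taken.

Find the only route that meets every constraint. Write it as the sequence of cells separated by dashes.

The waypoints must appear in the order (2,4), (1,3), (1,1), with no cell reused.
Route from (2,1): down-right 1 to (3,2), right 1 to (3,3), up-right 1 to (2,4), up-left 1 to (1,3), down-left 1 to (2,2), up-left 1 to (1,1), right 1 to (1,2) — 7 moves in all.
Check: order respected (1 at step 3, 2 at step 4, 3 at step 6); 7 moves as required.

(2,1) - (3,2) - (3,3) - (2,4) - (1,3) - (2,2) - (1,1) - (1,2)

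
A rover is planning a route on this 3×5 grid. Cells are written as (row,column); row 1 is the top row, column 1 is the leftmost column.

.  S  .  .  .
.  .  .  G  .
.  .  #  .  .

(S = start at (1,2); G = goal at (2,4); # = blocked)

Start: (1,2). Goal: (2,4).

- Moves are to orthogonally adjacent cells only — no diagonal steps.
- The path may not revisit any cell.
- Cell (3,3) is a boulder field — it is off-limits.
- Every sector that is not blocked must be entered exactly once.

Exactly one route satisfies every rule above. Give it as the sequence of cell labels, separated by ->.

(1,2) -> (1,1) -> (2,1) -> (3,1) -> (3,2) -> (2,2) -> (2,3) -> (1,3) -> (1,4) -> (1,5) -> (2,5) -> (3,5) -> (3,4) -> (2,4)

Need to visit all 14 open cells exactly once, starting at (1,2) and ending at (2,4).
Cell (3,5) has only two open neighbours ((2,5) and (3,4)), so the path must pass straight through it: one of those is the cell it's entered from and the other is where it exits.
Route from (1,2): left 1 to (1,1), down 2 to (3,1), right 1 to (3,2), up 1 to (2,2), right 1 to (2,3), up 1 to (1,3), right 2 to (1,5), down 2 to (3,5), left 1 to (3,4), up 1 to (2,4) — 13 moves in all.
Check: all 14 open cells covered.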